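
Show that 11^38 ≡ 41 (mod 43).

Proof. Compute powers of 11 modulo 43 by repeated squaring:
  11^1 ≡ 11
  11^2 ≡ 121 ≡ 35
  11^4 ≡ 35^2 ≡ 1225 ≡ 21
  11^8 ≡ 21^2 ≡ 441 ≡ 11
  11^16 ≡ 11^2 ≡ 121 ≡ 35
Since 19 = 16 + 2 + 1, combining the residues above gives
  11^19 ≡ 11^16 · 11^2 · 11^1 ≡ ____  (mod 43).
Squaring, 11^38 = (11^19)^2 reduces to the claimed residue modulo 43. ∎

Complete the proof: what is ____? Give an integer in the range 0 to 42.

16

11^16 · 11^2 · 11^1 ≡ 35 · 35 · 11 = 13475.
13475 mod 43 = 16, so 11^19 ≡ 16 (mod 43).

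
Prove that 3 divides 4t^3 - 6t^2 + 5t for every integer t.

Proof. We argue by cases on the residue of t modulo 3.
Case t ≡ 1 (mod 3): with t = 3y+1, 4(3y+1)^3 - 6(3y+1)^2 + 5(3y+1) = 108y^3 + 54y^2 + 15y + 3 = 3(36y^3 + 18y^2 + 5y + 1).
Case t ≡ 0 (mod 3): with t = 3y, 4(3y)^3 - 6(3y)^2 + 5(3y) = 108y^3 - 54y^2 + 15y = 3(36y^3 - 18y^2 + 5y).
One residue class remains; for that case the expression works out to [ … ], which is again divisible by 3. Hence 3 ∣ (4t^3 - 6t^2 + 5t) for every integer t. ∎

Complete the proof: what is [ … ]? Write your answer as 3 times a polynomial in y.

Only t ≡ 2 (mod 3) is unaccounted for. Put t = 3y+2:
4(3y+2)^3 - 6(3y+2)^2 + 5(3y+2) expands to 108y^3 + 162y^2 + 87y + 18,
and factoring out 3 leaves 3(36y^3 + 54y^2 + 29y + 6).

3(36y^3 + 54y^2 + 29y + 6)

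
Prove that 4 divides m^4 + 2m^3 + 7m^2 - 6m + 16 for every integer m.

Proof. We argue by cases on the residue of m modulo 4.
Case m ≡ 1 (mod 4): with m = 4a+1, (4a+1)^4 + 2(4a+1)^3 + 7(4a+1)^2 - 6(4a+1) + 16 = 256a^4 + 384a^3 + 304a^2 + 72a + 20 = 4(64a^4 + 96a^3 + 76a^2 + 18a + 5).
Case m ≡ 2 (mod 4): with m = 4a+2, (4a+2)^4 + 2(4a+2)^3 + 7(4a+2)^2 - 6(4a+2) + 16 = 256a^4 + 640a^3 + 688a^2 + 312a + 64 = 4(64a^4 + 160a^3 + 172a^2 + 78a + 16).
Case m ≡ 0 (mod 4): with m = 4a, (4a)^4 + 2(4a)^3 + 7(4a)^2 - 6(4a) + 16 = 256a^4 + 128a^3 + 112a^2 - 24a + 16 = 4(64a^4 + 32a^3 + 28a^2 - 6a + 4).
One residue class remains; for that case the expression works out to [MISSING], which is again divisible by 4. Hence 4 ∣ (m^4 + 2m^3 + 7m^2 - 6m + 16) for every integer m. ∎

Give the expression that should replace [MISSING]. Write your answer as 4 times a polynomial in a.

Only m ≡ 3 (mod 4) is unaccounted for. Put m = 4a+3:
(4a+3)^4 + 2(4a+3)^3 + 7(4a+3)^2 - 6(4a+3) + 16 expands to 256a^4 + 896a^3 + 1264a^2 + 792a + 196,
and factoring out 4 leaves 4(64a^4 + 224a^3 + 316a^2 + 198a + 49).

4(64a^4 + 224a^3 + 316a^2 + 198a + 49)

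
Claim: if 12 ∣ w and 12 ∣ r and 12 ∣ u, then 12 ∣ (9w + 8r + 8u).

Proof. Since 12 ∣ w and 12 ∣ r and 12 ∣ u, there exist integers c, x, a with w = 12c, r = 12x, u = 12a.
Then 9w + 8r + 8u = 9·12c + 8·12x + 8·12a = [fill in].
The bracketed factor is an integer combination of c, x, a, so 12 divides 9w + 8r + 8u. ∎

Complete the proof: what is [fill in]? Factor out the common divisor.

Pull the common 12 out of every term: 9·12c + 8·12x + 8·12a = 12(8a + 9c + 8x).
8a + 9c + 8x is an integer, which exhibits the divisibility.

12(8a + 9c + 8x)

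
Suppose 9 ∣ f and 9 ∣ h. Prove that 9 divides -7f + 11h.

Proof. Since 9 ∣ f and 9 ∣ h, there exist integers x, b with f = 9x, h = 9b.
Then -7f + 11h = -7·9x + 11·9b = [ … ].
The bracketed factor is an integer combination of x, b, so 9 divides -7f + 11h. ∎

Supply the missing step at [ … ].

Each term has a factor of 9: -7·9x + 11·9b = 9·(11b - 7x).
Since 11b - 7x is an integer, 9 ∣ (-7f + 11h).

9(11b - 7x)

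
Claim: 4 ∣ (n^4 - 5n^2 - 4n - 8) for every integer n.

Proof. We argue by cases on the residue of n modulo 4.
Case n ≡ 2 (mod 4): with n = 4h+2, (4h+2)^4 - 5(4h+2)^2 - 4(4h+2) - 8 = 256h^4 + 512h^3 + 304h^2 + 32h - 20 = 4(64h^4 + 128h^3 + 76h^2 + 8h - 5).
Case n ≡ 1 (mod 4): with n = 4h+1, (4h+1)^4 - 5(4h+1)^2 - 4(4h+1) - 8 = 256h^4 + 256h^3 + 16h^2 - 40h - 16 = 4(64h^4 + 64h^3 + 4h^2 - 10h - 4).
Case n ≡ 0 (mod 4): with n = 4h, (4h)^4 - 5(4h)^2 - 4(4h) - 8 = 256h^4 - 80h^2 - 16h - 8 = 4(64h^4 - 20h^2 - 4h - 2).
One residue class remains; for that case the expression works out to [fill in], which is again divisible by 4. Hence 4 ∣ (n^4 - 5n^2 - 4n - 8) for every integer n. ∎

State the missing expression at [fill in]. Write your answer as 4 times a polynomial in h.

The residues treated are {2, 1, 0}, so the missing case is n ≡ 3 (mod 4); write n = 4h+3.
Then (4h+3)^4 - 5(4h+3)^2 - 4(4h+3) - 8 = 256h^4 + 768h^3 + 784h^2 + 296h + 16 = 4(64h^4 + 192h^3 + 196h^2 + 74h + 4).

4(64h^4 + 192h^3 + 196h^2 + 74h + 4)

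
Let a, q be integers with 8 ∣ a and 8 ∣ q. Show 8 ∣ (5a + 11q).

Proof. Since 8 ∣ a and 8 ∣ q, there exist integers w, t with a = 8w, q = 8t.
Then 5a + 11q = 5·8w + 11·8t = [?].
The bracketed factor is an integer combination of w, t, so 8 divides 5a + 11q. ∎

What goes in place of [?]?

Pull the common 8 out of every term: 5·8w + 11·8t = 8(11t + 5w).
11t + 5w is an integer, which exhibits the divisibility.

8(11t + 5w)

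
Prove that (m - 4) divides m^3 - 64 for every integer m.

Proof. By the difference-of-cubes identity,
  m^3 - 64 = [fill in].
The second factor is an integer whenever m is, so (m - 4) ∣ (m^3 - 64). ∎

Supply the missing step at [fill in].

(m - 4)(m^2 + 4m + 16)

Polynomial division of m^3 - 64 by m - 4 leaves remainder 0 and quotient m^2 + 4m + 16.
Hence m^3 - 64 = (m - 4)(m^2 + 4m + 16).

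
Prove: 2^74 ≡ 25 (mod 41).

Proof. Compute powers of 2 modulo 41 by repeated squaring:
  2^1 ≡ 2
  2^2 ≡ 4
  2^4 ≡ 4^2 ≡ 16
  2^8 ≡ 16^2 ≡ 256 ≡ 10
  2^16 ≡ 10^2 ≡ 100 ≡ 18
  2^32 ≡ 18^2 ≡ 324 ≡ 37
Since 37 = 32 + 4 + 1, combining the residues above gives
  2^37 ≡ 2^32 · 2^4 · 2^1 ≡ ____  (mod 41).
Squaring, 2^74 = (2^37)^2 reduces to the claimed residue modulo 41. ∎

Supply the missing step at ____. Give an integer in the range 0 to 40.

Multiply the listed residues: 37 · 16 · 2 = 592 → 1184.
Reducing modulo 41: 1184 = 28·41 + 36, so 2^37 ≡ 36.

36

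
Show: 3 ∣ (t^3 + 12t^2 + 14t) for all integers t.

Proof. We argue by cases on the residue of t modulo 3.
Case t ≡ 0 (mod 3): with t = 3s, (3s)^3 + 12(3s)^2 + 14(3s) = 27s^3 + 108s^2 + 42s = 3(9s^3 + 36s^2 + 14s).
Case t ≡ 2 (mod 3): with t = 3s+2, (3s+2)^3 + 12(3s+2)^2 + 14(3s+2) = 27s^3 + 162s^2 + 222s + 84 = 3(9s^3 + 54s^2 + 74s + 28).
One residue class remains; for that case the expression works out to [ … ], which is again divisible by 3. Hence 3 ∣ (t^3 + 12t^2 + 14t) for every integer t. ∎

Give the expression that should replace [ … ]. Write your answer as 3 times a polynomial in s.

Only t ≡ 1 (mod 3) is unaccounted for. Put t = 3s+1:
(3s+1)^3 + 12(3s+1)^2 + 14(3s+1) expands to 27s^3 + 135s^2 + 123s + 27,
and factoring out 3 leaves 3(9s^3 + 45s^2 + 41s + 9).

3(9s^3 + 45s^2 + 41s + 9)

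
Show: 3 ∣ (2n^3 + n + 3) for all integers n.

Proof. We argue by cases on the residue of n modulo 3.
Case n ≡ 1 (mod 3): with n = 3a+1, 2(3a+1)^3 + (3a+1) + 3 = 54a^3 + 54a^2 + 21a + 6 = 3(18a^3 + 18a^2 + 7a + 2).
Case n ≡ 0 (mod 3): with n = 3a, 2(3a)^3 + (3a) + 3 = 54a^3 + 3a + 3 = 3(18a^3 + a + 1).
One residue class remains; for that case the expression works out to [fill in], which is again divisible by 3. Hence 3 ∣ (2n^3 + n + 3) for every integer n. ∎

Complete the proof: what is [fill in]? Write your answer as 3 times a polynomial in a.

Only n ≡ 2 (mod 3) is unaccounted for. Put n = 3a+2:
2(3a+2)^3 + (3a+2) + 3 expands to 54a^3 + 108a^2 + 75a + 21,
and factoring out 3 leaves 3(18a^3 + 36a^2 + 25a + 7).

3(18a^3 + 36a^2 + 25a + 7)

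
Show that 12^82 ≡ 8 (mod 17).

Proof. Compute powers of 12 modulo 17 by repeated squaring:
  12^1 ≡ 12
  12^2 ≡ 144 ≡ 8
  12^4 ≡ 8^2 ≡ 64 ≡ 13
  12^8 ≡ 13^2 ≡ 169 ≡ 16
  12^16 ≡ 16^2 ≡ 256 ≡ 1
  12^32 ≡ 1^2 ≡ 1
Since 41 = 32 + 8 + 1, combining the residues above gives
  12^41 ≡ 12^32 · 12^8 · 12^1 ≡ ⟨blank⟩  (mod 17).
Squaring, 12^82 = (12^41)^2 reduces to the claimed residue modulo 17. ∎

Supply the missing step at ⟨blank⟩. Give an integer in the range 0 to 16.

12^32 · 12^8 · 12^1 ≡ 1 · 16 · 12 = 192.
192 mod 17 = 5, so 12^41 ≡ 5 (mod 17).

5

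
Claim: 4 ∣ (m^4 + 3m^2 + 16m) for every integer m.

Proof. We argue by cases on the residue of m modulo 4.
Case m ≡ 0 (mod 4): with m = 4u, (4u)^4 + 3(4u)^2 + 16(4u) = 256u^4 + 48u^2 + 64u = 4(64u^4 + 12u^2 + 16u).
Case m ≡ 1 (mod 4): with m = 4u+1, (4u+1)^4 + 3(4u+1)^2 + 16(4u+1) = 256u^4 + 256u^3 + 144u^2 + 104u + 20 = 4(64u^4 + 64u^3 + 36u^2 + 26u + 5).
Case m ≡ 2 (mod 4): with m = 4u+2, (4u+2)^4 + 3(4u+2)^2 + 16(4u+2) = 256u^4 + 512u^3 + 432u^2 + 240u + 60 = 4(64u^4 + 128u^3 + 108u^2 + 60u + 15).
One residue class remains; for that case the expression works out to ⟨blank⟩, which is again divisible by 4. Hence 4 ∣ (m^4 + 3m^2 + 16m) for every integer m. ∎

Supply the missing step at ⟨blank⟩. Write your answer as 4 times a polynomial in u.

Only m ≡ 3 (mod 4) is unaccounted for. Put m = 4u+3:
(4u+3)^4 + 3(4u+3)^2 + 16(4u+3) expands to 256u^4 + 768u^3 + 912u^2 + 568u + 156,
and factoring out 4 leaves 4(64u^4 + 192u^3 + 228u^2 + 142u + 39).

4(64u^4 + 192u^3 + 228u^2 + 142u + 39)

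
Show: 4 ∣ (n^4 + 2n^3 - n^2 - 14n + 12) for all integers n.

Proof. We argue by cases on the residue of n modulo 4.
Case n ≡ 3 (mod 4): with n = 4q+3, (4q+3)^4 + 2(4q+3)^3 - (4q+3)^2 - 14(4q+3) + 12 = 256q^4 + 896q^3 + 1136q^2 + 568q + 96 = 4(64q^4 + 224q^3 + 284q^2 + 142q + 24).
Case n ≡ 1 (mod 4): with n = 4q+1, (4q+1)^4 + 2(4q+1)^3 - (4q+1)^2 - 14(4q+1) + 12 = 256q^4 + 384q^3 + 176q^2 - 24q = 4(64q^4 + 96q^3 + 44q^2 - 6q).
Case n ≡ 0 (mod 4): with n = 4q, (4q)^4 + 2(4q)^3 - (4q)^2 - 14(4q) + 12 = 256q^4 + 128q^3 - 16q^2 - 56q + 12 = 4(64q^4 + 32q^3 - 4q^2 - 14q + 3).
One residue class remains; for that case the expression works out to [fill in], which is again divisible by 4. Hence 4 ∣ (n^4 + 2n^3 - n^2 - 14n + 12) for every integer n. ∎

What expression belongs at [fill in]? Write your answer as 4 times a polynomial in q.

The residues treated are {3, 1, 0}, so the missing case is n ≡ 2 (mod 4); write n = 4q+2.
Then (4q+2)^4 + 2(4q+2)^3 - (4q+2)^2 - 14(4q+2) + 12 = 256q^4 + 640q^3 + 560q^2 + 152q + 12 = 4(64q^4 + 160q^3 + 140q^2 + 38q + 3).

4(64q^4 + 160q^3 + 140q^2 + 38q + 3)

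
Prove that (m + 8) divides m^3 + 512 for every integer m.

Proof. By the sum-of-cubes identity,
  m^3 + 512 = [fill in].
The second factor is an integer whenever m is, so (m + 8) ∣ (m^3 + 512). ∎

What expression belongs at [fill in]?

(m + 8)(m^2 - 8m + 64)

a^3 + b^3 = (a + b)(a^2 - ab + b^2). With a = m, b = 8:
m^3 + 512 = (m + 8)(m^2 - 8m + 64).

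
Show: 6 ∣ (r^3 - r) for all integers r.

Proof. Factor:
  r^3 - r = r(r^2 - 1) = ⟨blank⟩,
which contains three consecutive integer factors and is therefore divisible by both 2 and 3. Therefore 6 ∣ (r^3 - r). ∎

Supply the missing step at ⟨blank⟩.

r(r^2 - 1) = r(r - 1)(r + 1) = (r - 1)r(r + 1).
These three factors are consecutive integers, so their product is divisible by 6.

(r - 1)r(r + 1)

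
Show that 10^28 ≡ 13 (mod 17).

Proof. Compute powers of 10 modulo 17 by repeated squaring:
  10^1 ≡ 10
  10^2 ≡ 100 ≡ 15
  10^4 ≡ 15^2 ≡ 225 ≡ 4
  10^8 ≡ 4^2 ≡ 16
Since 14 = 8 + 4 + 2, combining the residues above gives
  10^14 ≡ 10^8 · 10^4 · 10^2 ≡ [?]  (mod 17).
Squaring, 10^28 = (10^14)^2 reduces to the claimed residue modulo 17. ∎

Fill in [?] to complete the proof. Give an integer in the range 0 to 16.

Multiply the listed residues: 16 · 4 · 15 = 64 → 960.
Reducing modulo 17: 960 = 56·17 + 8, so 10^14 ≡ 8.

8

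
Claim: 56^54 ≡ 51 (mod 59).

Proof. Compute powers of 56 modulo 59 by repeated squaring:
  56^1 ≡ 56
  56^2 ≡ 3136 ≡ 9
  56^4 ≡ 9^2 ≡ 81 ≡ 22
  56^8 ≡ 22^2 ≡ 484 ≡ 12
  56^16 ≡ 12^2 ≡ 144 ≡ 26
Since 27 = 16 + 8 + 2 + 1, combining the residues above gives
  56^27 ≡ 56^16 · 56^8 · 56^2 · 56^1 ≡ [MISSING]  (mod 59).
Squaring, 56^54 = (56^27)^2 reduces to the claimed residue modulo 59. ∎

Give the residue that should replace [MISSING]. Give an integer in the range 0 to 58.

13

56^16 · 56^8 · 56^2 · 56^1 ≡ 26 · 12 · 9 · 56 = 157248.
157248 mod 59 = 13, so 56^27 ≡ 13 (mod 59).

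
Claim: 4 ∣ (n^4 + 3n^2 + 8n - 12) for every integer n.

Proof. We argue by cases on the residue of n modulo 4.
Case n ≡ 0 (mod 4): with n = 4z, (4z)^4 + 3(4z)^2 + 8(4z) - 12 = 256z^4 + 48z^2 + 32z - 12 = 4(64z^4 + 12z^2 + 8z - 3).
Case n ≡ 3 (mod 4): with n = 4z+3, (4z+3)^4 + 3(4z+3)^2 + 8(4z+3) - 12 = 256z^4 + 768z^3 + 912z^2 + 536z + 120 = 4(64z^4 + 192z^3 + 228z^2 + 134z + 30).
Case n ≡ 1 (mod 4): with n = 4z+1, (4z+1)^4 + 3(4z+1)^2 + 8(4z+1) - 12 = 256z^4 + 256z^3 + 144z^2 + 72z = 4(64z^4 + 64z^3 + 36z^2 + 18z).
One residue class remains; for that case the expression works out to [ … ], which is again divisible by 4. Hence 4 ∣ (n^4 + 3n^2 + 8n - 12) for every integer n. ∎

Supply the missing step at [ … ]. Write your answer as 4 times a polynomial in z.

4(64z^4 + 128z^3 + 108z^2 + 52z + 8)

Only n ≡ 2 (mod 4) is unaccounted for. Put n = 4z+2:
(4z+2)^4 + 3(4z+2)^2 + 8(4z+2) - 12 expands to 256z^4 + 512z^3 + 432z^2 + 208z + 32,
and factoring out 4 leaves 4(64z^4 + 128z^3 + 108z^2 + 52z + 8).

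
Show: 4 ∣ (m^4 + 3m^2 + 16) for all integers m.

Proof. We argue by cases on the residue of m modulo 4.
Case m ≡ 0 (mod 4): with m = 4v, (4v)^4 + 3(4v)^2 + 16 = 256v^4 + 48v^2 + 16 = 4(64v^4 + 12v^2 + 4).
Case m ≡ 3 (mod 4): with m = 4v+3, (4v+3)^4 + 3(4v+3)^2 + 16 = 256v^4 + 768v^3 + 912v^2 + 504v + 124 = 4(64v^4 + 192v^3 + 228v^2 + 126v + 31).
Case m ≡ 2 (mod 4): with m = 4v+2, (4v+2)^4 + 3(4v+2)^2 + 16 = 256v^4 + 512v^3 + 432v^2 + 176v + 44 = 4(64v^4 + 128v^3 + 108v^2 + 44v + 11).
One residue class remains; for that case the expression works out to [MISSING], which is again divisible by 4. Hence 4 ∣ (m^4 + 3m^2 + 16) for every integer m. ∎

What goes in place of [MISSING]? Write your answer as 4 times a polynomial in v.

4(64v^4 + 64v^3 + 36v^2 + 10v + 5)

Only m ≡ 1 (mod 4) is unaccounted for. Put m = 4v+1:
(4v+1)^4 + 3(4v+1)^2 + 16 expands to 256v^4 + 256v^3 + 144v^2 + 40v + 20,
and factoring out 4 leaves 4(64v^4 + 64v^3 + 36v^2 + 10v + 5).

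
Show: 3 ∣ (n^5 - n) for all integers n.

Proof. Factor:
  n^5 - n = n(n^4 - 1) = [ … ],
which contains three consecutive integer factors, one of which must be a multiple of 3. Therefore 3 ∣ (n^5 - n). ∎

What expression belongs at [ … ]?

n^4 - 1 = (n^2 - 1)(n^2 + 1), and n^2 - 1 = (n-1)(n+1).
So n(n^4 - 1) = (n - 1)n(n + 1)(n^2 + 1).

(n - 1)n(n + 1)(n^2 + 1)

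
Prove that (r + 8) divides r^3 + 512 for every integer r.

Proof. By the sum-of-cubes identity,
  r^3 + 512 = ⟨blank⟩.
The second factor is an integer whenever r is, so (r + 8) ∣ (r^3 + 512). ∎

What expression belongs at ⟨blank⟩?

Polynomial division of r^3 + 512 by r + 8 leaves remainder 0 and quotient r^2 - 8r + 64.
Hence r^3 + 512 = (r + 8)(r^2 - 8r + 64).

(r + 8)(r^2 - 8r + 64)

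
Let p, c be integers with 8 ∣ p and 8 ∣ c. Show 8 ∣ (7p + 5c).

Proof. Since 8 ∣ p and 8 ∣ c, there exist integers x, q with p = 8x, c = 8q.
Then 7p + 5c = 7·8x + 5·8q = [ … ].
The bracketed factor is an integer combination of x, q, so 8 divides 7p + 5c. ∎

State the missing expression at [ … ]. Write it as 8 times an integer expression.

8(5q + 7x)

Pull the common 8 out of every term: 7·8x + 5·8q = 8(5q + 7x).
5q + 7x is an integer, which exhibits the divisibility.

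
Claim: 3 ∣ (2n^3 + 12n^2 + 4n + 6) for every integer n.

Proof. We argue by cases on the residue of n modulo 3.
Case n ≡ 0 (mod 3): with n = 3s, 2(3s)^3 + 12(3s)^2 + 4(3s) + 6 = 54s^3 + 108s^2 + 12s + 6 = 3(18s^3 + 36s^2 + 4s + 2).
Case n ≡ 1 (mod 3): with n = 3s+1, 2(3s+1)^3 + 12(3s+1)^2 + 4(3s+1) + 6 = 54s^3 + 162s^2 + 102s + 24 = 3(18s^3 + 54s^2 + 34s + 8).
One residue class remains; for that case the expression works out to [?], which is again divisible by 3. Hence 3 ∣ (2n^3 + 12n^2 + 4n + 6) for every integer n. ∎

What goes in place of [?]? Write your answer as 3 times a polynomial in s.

Only n ≡ 2 (mod 3) is unaccounted for. Put n = 3s+2:
2(3s+2)^3 + 12(3s+2)^2 + 4(3s+2) + 6 expands to 54s^3 + 216s^2 + 228s + 78,
and factoring out 3 leaves 3(18s^3 + 72s^2 + 76s + 26).

3(18s^3 + 72s^2 + 76s + 26)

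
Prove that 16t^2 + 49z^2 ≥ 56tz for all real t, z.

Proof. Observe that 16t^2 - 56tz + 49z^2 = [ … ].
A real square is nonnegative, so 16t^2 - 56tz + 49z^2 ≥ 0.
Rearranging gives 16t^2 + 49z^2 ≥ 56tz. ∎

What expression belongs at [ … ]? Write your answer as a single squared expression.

(4t - 7z)^2

16t^2 - 56tz + 49z^2 is a perfect-square trinomial: the outer terms are (4t)^2 and (7z)^2, and the cross term is -2·4t·7z.
So 16t^2 - 56tz + 49z^2 = (4t - 7z)^2 ≥ 0.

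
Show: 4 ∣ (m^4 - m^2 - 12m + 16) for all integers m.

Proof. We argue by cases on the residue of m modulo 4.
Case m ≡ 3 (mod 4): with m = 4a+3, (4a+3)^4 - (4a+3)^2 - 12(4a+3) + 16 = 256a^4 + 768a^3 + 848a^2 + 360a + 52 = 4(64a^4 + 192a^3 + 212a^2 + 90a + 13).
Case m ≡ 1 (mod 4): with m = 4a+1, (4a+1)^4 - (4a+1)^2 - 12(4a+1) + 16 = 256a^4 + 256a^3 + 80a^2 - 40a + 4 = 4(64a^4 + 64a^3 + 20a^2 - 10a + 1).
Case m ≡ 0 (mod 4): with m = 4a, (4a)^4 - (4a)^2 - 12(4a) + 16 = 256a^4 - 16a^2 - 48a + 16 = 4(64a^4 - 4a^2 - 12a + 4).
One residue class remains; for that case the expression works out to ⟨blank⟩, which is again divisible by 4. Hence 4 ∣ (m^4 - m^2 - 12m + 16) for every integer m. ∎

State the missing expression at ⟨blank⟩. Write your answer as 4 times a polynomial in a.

The residues treated are {3, 1, 0}, so the missing case is m ≡ 2 (mod 4); write m = 4a+2.
Then (4a+2)^4 - (4a+2)^2 - 12(4a+2) + 16 = 256a^4 + 512a^3 + 368a^2 + 64a + 4 = 4(64a^4 + 128a^3 + 92a^2 + 16a + 1).

4(64a^4 + 128a^3 + 92a^2 + 16a + 1)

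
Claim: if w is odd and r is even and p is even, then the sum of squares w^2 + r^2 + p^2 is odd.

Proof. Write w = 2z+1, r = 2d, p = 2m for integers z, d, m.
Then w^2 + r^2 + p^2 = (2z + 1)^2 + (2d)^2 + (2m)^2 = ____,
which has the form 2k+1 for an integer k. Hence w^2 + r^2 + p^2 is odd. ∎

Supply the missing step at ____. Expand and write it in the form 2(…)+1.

2(2d^2 + 2m^2 + 2z^2 + 2z) + 1

Expanding: (2z + 1)^2 + (2d)^2 + (2m)^2 = 4d^2 + 4m^2 + 4z^2 + 4z + 1.
Every term except the constant is even, so this is 2(2d^2 + 2m^2 + 2z^2 + 2z) + 1,
and 2d^2 + 2m^2 + 2z^2 + 2z ∈ ℤ gives the required form.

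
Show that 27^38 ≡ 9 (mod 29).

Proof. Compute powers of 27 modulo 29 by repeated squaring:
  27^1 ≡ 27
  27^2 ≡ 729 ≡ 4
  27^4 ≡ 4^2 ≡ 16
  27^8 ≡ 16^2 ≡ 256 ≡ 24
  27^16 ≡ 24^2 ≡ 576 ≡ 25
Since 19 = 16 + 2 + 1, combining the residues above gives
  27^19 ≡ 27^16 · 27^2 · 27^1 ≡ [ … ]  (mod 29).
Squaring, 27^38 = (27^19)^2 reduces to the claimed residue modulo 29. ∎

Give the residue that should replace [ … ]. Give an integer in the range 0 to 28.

27^16 · 27^2 · 27^1 ≡ 25 · 4 · 27 = 2700.
2700 mod 29 = 3, so 27^19 ≡ 3 (mod 29).

3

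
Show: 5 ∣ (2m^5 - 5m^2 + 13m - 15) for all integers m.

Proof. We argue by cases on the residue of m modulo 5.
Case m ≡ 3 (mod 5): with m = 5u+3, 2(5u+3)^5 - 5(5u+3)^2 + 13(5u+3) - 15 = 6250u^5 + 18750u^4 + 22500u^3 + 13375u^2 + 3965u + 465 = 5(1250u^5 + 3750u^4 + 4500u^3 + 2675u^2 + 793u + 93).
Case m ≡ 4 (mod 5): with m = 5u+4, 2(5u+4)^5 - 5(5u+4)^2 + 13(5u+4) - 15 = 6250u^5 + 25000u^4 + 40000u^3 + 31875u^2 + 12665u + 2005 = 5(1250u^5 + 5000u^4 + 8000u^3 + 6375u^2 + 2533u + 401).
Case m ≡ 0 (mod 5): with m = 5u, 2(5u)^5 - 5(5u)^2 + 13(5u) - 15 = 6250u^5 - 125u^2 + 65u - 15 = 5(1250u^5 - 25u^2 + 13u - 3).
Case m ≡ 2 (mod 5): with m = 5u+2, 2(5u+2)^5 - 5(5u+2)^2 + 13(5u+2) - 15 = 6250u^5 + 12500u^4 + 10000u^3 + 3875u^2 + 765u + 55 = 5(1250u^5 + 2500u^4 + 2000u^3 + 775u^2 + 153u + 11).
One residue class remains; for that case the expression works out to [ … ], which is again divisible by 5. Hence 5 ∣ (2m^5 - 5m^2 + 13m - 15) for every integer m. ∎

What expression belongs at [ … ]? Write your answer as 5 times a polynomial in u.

5(1250u^5 + 1250u^4 + 500u^3 + 75u^2 + 13u - 1)

Only m ≡ 1 (mod 5) is unaccounted for. Put m = 5u+1:
2(5u+1)^5 - 5(5u+1)^2 + 13(5u+1) - 15 expands to 6250u^5 + 6250u^4 + 2500u^3 + 375u^2 + 65u - 5,
and factoring out 5 leaves 5(1250u^5 + 1250u^4 + 500u^3 + 75u^2 + 13u - 1).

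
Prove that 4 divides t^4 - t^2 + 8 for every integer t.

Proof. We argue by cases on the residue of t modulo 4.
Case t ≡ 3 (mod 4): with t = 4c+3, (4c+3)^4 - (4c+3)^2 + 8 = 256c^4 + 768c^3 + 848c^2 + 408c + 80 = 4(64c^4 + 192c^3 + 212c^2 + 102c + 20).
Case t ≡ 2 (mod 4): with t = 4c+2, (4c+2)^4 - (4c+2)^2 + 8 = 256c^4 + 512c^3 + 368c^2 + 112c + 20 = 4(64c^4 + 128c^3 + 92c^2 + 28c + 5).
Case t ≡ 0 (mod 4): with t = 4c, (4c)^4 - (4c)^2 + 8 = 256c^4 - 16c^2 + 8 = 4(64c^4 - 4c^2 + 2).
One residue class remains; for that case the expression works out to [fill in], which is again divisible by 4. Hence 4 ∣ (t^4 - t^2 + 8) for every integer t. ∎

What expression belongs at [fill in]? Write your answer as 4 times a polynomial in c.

4(64c^4 + 64c^3 + 20c^2 + 2c + 2)

The residues treated are {3, 2, 0}, so the missing case is t ≡ 1 (mod 4); write t = 4c+1.
Then (4c+1)^4 - (4c+1)^2 + 8 = 256c^4 + 256c^3 + 80c^2 + 8c + 8 = 4(64c^4 + 64c^3 + 20c^2 + 2c + 2).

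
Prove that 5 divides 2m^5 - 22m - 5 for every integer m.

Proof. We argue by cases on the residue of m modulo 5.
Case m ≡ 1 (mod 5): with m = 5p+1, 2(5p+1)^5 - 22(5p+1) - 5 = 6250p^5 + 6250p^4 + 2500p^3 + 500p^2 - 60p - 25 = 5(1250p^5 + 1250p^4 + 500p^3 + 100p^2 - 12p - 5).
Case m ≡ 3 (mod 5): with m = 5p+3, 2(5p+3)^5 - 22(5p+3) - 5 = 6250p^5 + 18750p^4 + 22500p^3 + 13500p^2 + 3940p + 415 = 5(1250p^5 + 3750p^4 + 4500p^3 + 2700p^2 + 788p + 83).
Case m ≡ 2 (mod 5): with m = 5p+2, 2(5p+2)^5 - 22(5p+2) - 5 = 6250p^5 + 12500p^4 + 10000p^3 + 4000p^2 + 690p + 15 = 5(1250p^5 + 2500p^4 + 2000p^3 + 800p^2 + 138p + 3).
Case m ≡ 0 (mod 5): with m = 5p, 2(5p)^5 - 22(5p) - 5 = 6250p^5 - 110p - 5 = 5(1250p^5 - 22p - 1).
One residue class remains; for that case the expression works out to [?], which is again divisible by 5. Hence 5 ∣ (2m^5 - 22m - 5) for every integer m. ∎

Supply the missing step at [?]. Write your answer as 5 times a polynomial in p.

Only m ≡ 4 (mod 5) is unaccounted for. Put m = 5p+4:
2(5p+4)^5 - 22(5p+4) - 5 expands to 6250p^5 + 25000p^4 + 40000p^3 + 32000p^2 + 12690p + 1955,
and factoring out 5 leaves 5(1250p^5 + 5000p^4 + 8000p^3 + 6400p^2 + 2538p + 391).

5(1250p^5 + 5000p^4 + 8000p^3 + 6400p^2 + 2538p + 391)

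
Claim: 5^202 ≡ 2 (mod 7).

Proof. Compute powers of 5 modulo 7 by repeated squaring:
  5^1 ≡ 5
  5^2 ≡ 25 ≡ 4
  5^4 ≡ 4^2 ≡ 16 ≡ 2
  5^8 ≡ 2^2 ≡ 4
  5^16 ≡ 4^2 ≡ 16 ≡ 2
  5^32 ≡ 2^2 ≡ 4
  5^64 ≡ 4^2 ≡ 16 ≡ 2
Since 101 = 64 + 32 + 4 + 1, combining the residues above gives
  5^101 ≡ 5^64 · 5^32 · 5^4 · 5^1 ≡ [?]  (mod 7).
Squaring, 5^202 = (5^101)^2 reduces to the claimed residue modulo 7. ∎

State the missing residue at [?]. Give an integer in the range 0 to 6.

Multiply the listed residues: 2 · 4 · 2 · 5 = 8 → 16 → 80.
Reducing modulo 7: 80 = 11·7 + 3, so 5^101 ≡ 3.

3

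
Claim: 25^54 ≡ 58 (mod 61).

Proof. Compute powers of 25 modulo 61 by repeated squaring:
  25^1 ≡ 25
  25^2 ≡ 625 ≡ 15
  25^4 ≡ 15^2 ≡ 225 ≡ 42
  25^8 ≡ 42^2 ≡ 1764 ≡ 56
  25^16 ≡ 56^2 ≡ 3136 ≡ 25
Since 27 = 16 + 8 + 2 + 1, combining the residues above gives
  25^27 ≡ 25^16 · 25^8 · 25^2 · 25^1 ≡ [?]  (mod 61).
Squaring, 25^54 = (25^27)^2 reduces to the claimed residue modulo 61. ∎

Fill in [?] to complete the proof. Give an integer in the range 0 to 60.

25^16 · 25^8 · 25^2 · 25^1 ≡ 25 · 56 · 15 · 25 = 525000.
525000 mod 61 = 34, so 25^27 ≡ 34 (mod 61).

34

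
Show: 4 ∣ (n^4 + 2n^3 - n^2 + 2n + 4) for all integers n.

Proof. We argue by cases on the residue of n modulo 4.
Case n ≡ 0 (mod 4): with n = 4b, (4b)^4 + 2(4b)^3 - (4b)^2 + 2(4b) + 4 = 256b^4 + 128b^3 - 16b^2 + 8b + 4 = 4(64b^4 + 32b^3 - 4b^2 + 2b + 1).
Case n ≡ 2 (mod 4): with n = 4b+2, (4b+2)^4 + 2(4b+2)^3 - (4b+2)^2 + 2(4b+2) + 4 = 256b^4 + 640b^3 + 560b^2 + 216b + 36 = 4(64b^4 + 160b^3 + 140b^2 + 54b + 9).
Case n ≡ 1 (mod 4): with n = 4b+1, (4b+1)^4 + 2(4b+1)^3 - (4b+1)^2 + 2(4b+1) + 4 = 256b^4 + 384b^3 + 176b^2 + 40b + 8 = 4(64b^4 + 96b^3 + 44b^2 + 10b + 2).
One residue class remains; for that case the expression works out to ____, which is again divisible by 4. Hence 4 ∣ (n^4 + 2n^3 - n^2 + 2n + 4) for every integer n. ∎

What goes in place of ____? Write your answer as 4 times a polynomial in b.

4(64b^4 + 224b^3 + 284b^2 + 158b + 34)

Only n ≡ 3 (mod 4) is unaccounted for. Put n = 4b+3:
(4b+3)^4 + 2(4b+3)^3 - (4b+3)^2 + 2(4b+3) + 4 expands to 256b^4 + 896b^3 + 1136b^2 + 632b + 136,
and factoring out 4 leaves 4(64b^4 + 224b^3 + 284b^2 + 158b + 34).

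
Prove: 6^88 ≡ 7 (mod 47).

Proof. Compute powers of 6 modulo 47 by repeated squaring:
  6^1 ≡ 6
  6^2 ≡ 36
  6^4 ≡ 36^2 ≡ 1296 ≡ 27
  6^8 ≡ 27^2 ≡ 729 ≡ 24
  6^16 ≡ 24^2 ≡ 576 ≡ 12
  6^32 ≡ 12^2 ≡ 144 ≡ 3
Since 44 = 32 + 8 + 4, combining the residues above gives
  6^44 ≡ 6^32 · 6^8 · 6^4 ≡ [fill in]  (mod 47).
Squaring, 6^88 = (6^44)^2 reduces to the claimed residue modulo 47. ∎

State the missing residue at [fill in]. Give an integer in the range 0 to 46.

17

Multiply the listed residues: 3 · 24 · 27 = 72 → 1944.
Reducing modulo 47: 1944 = 41·47 + 17, so 6^44 ≡ 17.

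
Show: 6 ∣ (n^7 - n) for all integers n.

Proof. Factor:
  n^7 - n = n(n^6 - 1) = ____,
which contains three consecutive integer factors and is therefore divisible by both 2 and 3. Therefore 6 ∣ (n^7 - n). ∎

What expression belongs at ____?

(n - 1)n(n + 1)(n^4 + n^2 + 1)

n^6 - 1 = (n^2 - 1)(n^4 + n^2 + 1), and n^2 - 1 = (n-1)(n+1).
So n(n^6 - 1) = (n - 1)n(n + 1)(n^4 + n^2 + 1).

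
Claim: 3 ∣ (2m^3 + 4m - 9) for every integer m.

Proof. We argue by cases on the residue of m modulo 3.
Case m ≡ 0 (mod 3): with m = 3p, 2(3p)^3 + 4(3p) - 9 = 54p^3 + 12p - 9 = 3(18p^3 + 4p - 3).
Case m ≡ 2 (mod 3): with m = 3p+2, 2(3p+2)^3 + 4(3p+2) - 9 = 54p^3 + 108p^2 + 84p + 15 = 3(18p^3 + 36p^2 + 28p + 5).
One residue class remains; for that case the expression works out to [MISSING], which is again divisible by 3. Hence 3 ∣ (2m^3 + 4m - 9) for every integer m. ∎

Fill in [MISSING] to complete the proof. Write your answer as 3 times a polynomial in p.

The residues treated are {0, 2}, so the missing case is m ≡ 1 (mod 3); write m = 3p+1.
Then 2(3p+1)^3 + 4(3p+1) - 9 = 54p^3 + 54p^2 + 30p - 3 = 3(18p^3 + 18p^2 + 10p - 1).

3(18p^3 + 18p^2 + 10p - 1)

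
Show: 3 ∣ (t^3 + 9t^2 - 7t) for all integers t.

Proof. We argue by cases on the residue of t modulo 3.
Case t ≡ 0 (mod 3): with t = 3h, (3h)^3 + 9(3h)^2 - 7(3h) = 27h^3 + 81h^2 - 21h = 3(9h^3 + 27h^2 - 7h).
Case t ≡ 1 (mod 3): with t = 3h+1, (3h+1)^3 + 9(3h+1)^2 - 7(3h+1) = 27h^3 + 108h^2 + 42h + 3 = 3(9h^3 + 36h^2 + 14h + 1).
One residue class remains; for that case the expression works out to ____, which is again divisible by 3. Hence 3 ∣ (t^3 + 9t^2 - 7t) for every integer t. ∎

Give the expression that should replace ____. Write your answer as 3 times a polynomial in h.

Only t ≡ 2 (mod 3) is unaccounted for. Put t = 3h+2:
(3h+2)^3 + 9(3h+2)^2 - 7(3h+2) expands to 27h^3 + 135h^2 + 123h + 30,
and factoring out 3 leaves 3(9h^3 + 45h^2 + 41h + 10).

3(9h^3 + 45h^2 + 41h + 10)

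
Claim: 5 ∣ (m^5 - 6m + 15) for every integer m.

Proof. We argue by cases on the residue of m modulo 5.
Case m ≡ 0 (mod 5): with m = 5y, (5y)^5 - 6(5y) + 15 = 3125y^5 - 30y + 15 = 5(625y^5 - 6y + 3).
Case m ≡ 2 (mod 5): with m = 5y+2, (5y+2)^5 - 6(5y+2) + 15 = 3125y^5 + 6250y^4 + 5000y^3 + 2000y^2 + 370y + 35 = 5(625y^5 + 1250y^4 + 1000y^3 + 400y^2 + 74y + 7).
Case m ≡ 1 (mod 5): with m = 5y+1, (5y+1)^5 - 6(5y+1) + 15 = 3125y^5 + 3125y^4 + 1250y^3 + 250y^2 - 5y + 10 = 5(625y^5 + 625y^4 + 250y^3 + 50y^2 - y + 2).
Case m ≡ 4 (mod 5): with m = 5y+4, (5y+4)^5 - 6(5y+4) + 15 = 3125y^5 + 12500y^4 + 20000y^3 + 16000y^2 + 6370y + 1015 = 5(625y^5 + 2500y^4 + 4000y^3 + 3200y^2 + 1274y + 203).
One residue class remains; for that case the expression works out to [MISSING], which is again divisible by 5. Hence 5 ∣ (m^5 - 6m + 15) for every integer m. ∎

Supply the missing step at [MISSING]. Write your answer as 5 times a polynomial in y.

Only m ≡ 3 (mod 5) is unaccounted for. Put m = 5y+3:
(5y+3)^5 - 6(5y+3) + 15 expands to 3125y^5 + 9375y^4 + 11250y^3 + 6750y^2 + 1995y + 240,
and factoring out 5 leaves 5(625y^5 + 1875y^4 + 2250y^3 + 1350y^2 + 399y + 48).

5(625y^5 + 1875y^4 + 2250y^3 + 1350y^2 + 399y + 48)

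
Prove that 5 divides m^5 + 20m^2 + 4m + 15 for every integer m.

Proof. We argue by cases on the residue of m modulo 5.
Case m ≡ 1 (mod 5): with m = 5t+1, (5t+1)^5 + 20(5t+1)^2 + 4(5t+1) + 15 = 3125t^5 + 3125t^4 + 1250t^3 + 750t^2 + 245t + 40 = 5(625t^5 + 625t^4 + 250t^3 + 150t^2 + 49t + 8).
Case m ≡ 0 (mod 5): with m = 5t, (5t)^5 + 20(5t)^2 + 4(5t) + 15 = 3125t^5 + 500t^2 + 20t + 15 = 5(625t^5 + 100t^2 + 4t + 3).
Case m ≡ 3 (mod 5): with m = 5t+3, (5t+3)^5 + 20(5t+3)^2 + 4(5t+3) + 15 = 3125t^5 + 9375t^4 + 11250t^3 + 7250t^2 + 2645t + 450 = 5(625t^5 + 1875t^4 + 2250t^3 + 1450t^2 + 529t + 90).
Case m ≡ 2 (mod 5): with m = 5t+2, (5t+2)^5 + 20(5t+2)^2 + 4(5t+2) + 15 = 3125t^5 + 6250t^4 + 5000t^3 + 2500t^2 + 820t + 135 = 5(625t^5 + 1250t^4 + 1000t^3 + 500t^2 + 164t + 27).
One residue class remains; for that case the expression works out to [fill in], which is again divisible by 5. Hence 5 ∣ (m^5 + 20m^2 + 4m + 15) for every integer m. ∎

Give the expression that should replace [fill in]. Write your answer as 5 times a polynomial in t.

5(625t^5 + 2500t^4 + 4000t^3 + 3300t^2 + 1444t + 275)

Only m ≡ 4 (mod 5) is unaccounted for. Put m = 5t+4:
(5t+4)^5 + 20(5t+4)^2 + 4(5t+4) + 15 expands to 3125t^5 + 12500t^4 + 20000t^3 + 16500t^2 + 7220t + 1375,
and factoring out 5 leaves 5(625t^5 + 2500t^4 + 4000t^3 + 3300t^2 + 1444t + 275).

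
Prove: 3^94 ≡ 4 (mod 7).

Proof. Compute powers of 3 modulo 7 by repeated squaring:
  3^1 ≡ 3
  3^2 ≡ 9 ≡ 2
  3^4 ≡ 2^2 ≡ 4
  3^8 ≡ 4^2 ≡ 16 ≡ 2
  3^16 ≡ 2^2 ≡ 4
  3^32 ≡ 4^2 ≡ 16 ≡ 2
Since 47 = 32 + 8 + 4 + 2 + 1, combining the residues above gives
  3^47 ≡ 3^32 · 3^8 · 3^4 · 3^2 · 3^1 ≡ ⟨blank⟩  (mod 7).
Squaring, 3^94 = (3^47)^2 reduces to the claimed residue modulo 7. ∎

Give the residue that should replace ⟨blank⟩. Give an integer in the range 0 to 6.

3^32 · 3^8 · 3^4 · 3^2 · 3^1 ≡ 2 · 2 · 4 · 2 · 3 = 96.
96 mod 7 = 5, so 3^47 ≡ 5 (mod 7).

5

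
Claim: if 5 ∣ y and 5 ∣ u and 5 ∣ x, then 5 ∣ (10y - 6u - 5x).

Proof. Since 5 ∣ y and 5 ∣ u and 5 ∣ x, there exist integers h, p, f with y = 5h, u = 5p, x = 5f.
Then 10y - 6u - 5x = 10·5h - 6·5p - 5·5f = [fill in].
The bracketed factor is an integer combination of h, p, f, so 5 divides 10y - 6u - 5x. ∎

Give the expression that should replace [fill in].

Pull the common 5 out of every term: 10·5h - 6·5p - 5·5f = 5(-5f + 10h - 6p).
-5f + 10h - 6p is an integer, which exhibits the divisibility.

5(-5f + 10h - 6p)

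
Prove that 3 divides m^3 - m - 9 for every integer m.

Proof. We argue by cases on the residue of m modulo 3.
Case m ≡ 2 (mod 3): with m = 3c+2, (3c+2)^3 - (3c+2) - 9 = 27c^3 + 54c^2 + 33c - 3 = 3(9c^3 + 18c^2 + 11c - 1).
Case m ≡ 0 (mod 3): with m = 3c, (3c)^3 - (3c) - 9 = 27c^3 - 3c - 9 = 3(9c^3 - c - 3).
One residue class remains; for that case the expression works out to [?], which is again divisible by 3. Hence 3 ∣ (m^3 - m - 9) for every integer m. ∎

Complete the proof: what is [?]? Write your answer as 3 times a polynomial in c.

3(9c^3 + 9c^2 + 2c - 3)

Only m ≡ 1 (mod 3) is unaccounted for. Put m = 3c+1:
(3c+1)^3 - (3c+1) - 9 expands to 27c^3 + 27c^2 + 6c - 9,
and factoring out 3 leaves 3(9c^3 + 9c^2 + 2c - 3).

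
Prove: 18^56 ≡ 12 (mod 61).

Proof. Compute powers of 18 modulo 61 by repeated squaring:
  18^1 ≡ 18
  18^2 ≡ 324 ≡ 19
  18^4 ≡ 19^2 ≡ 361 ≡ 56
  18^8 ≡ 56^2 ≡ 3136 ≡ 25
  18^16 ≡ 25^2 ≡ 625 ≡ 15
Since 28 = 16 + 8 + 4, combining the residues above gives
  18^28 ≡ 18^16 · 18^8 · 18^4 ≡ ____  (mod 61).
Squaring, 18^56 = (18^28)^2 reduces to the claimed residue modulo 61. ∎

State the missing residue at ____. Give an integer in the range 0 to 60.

16

Multiply the listed residues: 15 · 25 · 56 = 375 → 21000.
Reducing modulo 61: 21000 = 344·61 + 16, so 18^28 ≡ 16.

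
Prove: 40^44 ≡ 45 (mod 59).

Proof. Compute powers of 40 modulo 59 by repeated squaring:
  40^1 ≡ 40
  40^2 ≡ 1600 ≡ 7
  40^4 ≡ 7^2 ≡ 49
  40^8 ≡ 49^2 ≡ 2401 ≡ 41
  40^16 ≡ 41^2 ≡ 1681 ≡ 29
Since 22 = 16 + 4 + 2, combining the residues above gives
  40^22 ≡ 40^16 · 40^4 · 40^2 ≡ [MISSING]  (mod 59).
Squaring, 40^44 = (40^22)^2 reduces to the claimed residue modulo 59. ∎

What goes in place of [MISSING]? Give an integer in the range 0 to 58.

35

40^16 · 40^4 · 40^2 ≡ 29 · 49 · 7 = 9947.
9947 mod 59 = 35, so 40^22 ≡ 35 (mod 59).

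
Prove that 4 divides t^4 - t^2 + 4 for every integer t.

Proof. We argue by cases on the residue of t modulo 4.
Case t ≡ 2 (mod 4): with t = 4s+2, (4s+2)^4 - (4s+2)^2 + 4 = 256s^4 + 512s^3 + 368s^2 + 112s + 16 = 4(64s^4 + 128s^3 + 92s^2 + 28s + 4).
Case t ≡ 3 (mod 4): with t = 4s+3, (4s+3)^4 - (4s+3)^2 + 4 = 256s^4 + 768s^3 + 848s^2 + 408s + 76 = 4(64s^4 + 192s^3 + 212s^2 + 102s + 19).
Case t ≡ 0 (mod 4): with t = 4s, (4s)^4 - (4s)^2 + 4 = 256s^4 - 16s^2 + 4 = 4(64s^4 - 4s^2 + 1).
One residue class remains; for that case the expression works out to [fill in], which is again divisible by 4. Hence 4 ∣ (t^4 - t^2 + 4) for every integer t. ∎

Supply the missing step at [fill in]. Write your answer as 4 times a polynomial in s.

The residues treated are {2, 3, 0}, so the missing case is t ≡ 1 (mod 4); write t = 4s+1.
Then (4s+1)^4 - (4s+1)^2 + 4 = 256s^4 + 256s^3 + 80s^2 + 8s + 4 = 4(64s^4 + 64s^3 + 20s^2 + 2s + 1).

4(64s^4 + 64s^3 + 20s^2 + 2s + 1)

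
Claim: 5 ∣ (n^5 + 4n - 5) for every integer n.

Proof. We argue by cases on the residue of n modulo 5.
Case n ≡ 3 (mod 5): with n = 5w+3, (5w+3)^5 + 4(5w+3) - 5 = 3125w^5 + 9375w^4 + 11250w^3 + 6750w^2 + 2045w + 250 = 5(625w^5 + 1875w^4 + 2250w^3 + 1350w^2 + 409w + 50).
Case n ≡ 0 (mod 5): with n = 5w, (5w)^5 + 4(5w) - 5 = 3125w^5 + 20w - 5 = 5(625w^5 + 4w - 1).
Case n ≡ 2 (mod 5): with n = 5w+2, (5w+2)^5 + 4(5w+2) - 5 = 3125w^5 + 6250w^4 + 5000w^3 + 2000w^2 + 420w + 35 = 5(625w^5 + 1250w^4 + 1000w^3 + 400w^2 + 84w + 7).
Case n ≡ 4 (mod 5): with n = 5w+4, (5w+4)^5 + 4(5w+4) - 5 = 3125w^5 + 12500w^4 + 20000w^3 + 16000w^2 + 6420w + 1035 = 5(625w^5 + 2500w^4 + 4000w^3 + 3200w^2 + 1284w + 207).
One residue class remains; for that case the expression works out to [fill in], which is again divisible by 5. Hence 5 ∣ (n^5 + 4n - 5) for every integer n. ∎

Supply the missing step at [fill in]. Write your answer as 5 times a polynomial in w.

5(625w^5 + 625w^4 + 250w^3 + 50w^2 + 9w)

The residues treated are {3, 0, 2, 4}, so the missing case is n ≡ 1 (mod 5); write n = 5w+1.
Then (5w+1)^5 + 4(5w+1) - 5 = 3125w^5 + 3125w^4 + 1250w^3 + 250w^2 + 45w = 5(625w^5 + 625w^4 + 250w^3 + 50w^2 + 9w).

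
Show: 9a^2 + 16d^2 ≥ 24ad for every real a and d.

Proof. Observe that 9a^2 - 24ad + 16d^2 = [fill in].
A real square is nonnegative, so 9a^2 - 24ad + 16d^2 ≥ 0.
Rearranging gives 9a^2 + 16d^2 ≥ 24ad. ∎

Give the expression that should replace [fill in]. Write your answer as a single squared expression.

9a^2 - 24ad + 16d^2 is a perfect-square trinomial: the outer terms are (3a)^2 and (4d)^2, and the cross term is -2·3a·4d.
So 9a^2 - 24ad + 16d^2 = (3a - 4d)^2 ≥ 0.

(3a - 4d)^2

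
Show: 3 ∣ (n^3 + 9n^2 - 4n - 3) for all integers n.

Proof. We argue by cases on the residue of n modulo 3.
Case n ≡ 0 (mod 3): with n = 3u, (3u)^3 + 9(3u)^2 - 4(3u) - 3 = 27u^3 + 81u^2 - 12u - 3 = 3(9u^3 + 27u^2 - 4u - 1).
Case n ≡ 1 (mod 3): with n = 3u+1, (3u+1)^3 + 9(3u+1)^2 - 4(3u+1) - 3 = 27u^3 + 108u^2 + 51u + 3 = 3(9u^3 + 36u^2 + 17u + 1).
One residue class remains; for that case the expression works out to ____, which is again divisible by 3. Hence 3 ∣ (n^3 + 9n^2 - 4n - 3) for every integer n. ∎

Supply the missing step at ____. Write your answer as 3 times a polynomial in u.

Only n ≡ 2 (mod 3) is unaccounted for. Put n = 3u+2:
(3u+2)^3 + 9(3u+2)^2 - 4(3u+2) - 3 expands to 27u^3 + 135u^2 + 132u + 33,
and factoring out 3 leaves 3(9u^3 + 45u^2 + 44u + 11).

3(9u^3 + 45u^2 + 44u + 11)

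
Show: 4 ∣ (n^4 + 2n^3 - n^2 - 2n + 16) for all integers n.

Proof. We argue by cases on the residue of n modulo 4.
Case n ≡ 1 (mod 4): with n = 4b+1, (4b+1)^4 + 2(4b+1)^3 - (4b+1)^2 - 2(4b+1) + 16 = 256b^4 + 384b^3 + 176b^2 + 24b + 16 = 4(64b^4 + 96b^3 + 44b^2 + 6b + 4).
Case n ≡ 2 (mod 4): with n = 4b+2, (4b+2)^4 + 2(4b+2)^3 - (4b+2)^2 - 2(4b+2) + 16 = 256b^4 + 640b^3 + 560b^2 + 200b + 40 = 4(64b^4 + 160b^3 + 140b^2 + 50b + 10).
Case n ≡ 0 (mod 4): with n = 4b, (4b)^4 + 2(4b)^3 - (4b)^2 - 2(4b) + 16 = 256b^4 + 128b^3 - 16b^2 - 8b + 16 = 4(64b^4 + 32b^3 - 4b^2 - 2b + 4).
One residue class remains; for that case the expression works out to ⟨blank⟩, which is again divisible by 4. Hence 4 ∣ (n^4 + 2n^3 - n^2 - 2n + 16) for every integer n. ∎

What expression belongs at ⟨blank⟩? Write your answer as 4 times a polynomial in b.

4(64b^4 + 224b^3 + 284b^2 + 154b + 34)

Only n ≡ 3 (mod 4) is unaccounted for. Put n = 4b+3:
(4b+3)^4 + 2(4b+3)^3 - (4b+3)^2 - 2(4b+3) + 16 expands to 256b^4 + 896b^3 + 1136b^2 + 616b + 136,
and factoring out 4 leaves 4(64b^4 + 224b^3 + 284b^2 + 154b + 34).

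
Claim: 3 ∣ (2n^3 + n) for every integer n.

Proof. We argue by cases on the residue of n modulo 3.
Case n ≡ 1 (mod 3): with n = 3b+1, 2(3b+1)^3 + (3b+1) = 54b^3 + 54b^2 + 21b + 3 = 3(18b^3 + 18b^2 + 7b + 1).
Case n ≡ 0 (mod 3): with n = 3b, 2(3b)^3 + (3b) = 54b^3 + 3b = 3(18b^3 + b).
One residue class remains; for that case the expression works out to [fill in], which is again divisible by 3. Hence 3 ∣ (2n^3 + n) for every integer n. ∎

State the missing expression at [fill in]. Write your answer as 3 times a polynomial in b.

Only n ≡ 2 (mod 3) is unaccounted for. Put n = 3b+2:
2(3b+2)^3 + (3b+2) expands to 54b^3 + 108b^2 + 75b + 18,
and factoring out 3 leaves 3(18b^3 + 36b^2 + 25b + 6).

3(18b^3 + 36b^2 + 25b + 6)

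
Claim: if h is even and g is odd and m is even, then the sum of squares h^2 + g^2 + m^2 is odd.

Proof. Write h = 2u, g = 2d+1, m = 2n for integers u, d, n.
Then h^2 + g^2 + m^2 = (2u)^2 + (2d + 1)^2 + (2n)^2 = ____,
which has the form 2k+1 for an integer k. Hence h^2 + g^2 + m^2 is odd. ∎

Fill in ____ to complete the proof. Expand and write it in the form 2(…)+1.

2(2d^2 + 2d + 2n^2 + 2u^2) + 1

Expanding: (2u)^2 + (2d + 1)^2 + (2n)^2 = 4d^2 + 4d + 4n^2 + 4u^2 + 1.
Every term except the constant is even, so this is 2(2d^2 + 2d + 2n^2 + 2u^2) + 1,
and 2d^2 + 2d + 2n^2 + 2u^2 ∈ ℤ gives the required form.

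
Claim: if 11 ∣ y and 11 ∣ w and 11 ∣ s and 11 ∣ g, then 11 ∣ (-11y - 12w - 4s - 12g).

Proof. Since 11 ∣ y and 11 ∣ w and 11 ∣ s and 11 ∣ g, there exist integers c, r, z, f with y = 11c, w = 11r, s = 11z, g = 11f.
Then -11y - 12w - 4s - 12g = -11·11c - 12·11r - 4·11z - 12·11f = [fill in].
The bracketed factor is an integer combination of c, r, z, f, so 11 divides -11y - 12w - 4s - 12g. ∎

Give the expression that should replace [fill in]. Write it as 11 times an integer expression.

11(-11c - 12f - 12r - 4z)

Pull the common 11 out of every term: -11·11c - 12·11r - 4·11z - 12·11f = 11(-11c - 12f - 12r - 4z).
-11c - 12f - 12r - 4z is an integer, which exhibits the divisibility.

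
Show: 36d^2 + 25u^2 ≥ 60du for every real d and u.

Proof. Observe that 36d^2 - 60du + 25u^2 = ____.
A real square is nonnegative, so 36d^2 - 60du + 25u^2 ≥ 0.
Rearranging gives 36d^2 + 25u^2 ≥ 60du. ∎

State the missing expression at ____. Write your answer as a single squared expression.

The leading and trailing coefficients are 6^2 and 5^2, and 60 = 2·6·5, so the trinomial is (6d - 5u)^2.
Hence 36d^2 - 60du + 25u^2 ≥ 0.

(6d - 5u)^2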